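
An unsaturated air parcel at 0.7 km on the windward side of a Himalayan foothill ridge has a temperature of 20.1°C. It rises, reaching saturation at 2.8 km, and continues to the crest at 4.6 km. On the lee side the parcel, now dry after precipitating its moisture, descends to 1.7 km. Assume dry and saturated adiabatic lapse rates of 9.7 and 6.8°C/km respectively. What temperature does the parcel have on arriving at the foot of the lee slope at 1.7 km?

From 700 m to 2800 m (dry): cools by 9.7 × 2.1 = 20.37°C, giving -0.27°C.
From 2800 m to 4600 m (saturated): cools by 6.8 × 1.8 = 12.24°C, giving -12.51°C.
From 4600 m to 1700 m (dry descent): warms by 9.7 × 2.9 = 28.13°C, giving 15.62°C.

15.62°C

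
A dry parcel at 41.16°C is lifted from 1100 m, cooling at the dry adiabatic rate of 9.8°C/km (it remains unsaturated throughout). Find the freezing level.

Height above start = (41.16 − 0) / 9.8 = 4.2 km
Altitude = 1100 m + 4200 m = 5300 m

5300 m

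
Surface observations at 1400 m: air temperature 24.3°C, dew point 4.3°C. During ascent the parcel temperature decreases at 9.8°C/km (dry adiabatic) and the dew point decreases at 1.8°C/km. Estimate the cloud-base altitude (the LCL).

3900 m

T and T_d converge at 9.8 − 1.8 = 8°C per km
Height above start = (24.3 − 4.3) / 8 = 2.5 km
LCL altitude = 1400 m + 2500 m = 3900 m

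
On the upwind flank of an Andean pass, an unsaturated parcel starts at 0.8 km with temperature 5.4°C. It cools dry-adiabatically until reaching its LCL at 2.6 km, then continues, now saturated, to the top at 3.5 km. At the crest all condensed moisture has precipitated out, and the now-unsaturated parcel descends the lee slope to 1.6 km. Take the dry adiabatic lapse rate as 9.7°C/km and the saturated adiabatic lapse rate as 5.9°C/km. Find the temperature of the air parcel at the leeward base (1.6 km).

From 800 m to 2600 m (dry): cools by 9.7 × 1.8 = 17.46°C, giving -12.06°C.
From 2600 m to 3500 m (saturated): cools by 5.9 × 0.9 = 5.31°C, giving -17.37°C.
From 3500 m to 1600 m (dry descent): warms by 9.7 × 1.9 = 18.43°C, giving 1.06°C.

1.06°C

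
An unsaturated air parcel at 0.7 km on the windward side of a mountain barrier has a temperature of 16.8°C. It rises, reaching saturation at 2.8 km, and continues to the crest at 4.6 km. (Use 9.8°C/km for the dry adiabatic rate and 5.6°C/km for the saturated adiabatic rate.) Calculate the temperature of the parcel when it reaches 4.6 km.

-13.86°C

Dry to 2800 m: -9.8 × 2.1 km = -20.58°C, so T = -3.78°C.
Saturated to 4600 m: -5.6 × 1.8 km = -10.08°C, so T = -13.86°C.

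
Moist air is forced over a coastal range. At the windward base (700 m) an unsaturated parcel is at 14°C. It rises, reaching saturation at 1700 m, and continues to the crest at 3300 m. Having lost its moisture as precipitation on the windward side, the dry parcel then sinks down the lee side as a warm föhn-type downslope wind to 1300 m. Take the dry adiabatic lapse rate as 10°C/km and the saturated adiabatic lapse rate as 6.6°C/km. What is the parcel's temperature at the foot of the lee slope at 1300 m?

13.44°C

Dry to 1700 m: -10 × 1 km = -10°C, so T = 4°C.
Saturated to 3300 m: -6.6 × 1.6 km = -10.56°C, so T = -6.56°C.
Dry descent to 1300 m: +10 × 2 km = +20°C, so T = 13.44°C.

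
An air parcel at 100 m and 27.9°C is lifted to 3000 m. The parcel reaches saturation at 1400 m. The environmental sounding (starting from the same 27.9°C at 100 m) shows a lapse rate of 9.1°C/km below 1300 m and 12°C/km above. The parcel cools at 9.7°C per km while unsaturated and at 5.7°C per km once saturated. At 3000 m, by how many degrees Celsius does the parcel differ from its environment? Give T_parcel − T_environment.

+9.59°C (parcel warmer than environment)

Parcel:
  100–1400 m, dry: Δz = 1.3 km ⇒ ΔT = -12.61°C; T = 15.29°C
  1400–3000 m, saturated: Δz = 1.6 km ⇒ ΔT = -9.12°C; T = 6.17°C
Environment:
  100–1300 m, environment, lower layer: Δz = 1.2 km ⇒ ΔT = -10.92°C; T = 16.98°C
  1300–3000 m, environment, upper layer: Δz = 1.7 km ⇒ ΔT = -20.4°C; T = -3.42°C
T_parcel − T_env = 6.17 − (-3.42) = +9.59°C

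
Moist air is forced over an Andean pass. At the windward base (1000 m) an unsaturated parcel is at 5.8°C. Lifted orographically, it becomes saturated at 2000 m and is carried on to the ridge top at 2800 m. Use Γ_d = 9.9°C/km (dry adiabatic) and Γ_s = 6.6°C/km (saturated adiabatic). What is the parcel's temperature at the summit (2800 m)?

-9.38°C

1000–2000 m, dry: Δz = 1 km ⇒ ΔT = -9.9°C; T = -4.1°C
2000–2800 m, saturated: Δz = 0.8 km ⇒ ΔT = -5.28°C; T = -9.38°C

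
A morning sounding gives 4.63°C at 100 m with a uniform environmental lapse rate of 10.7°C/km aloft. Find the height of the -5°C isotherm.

Height above start = (4.63 − (-5)) / 10.7 = 0.9 km
Altitude = 100 m + 900 m = 1000 m

1000 m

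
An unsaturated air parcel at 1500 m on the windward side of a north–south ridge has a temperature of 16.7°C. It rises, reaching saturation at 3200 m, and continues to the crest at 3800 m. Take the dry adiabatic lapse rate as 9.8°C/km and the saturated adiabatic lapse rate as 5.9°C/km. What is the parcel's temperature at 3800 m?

Dry to 3200 m: -9.8 × 1.7 km = -16.66°C, so T = 0.04°C.
Saturated to 3800 m: -5.9 × 0.6 km = -3.54°C, so T = -3.5°C.

-3.5°C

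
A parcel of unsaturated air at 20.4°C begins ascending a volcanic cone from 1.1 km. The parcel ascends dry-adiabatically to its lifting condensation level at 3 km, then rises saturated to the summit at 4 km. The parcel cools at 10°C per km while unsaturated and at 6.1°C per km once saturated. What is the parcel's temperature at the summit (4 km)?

1100–3000 m, dry: Δz = 1.9 km ⇒ ΔT = -19°C; T = 1.4°C
3000–4000 m, saturated: Δz = 1 km ⇒ ΔT = -6.1°C; T = -4.7°C

-4.7°C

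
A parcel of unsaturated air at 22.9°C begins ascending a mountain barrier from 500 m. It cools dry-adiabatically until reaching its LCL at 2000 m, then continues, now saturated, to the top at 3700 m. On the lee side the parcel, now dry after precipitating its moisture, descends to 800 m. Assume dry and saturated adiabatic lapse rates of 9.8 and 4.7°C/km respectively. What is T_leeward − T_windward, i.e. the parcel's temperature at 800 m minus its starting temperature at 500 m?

+5.73°C

Dry to 2000 m: -9.8 × 1.5 km = -14.7°C, so T = 8.2°C.
Saturated to 3700 m: -4.7 × 1.7 km = -7.99°C, so T = 0.21°C.
Dry descent to 800 m: +9.8 × 2.9 km = +28.42°C, so T = 28.63°C.
Net change vs windward start: 28.63 − 22.9 = +5.73°C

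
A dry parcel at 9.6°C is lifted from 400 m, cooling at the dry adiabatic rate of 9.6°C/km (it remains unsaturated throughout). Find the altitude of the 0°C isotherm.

Height above start = (9.6 − 0) / 9.6 = 1 km
Altitude = 400 m + 1000 m = 1400 m

1400 m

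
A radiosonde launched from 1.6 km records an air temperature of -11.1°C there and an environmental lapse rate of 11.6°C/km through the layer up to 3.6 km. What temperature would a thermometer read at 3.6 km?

1600 → 3600 m (environmental, 11.6°C/km): ΔT = -11.6 × 2 = -23.2°C → T = -34.3°C

-34.3°C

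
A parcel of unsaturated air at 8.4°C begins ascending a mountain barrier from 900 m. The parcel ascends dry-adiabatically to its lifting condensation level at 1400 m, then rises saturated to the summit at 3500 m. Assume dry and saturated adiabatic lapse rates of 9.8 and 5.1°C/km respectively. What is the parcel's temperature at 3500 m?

-7.21°C

900–1400 m, dry: Δz = 0.5 km ⇒ ΔT = -4.9°C; T = 3.5°C
1400–3500 m, saturated: Δz = 2.1 km ⇒ ΔT = -10.71°C; T = -7.21°C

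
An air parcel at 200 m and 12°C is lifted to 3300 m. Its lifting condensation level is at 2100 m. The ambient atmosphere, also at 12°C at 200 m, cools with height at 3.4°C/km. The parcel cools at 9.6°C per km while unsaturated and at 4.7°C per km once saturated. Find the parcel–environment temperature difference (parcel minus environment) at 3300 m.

Parcel:
  200 → 2100 m (dry, 9.6°C/km): ΔT = -9.6 × 1.9 = -18.24°C → T = -6.24°C
  2100 → 3300 m (saturated, 4.7°C/km): ΔT = -4.7 × 1.2 = -5.64°C → T = -11.88°C
Environment:
  200 → 3300 m (environment, 3.4°C/km): ΔT = -3.4 × 3.1 = -10.54°C → T = 1.46°C
T_parcel − T_env = -11.88 − 1.46 = -13.34°C

-13.34°C (parcel cooler than environment)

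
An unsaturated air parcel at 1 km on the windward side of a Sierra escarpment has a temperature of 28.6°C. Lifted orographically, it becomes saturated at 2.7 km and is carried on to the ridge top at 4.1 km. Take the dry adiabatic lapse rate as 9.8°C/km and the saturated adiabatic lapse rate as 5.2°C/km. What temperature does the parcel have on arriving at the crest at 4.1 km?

4.66°C

1000 → 2700 m (dry, 9.8°C/km): ΔT = -9.8 × 1.7 = -16.66°C → T = 11.94°C
2700 → 4100 m (saturated, 5.2°C/km): ΔT = -5.2 × 1.4 = -7.28°C → T = 4.66°C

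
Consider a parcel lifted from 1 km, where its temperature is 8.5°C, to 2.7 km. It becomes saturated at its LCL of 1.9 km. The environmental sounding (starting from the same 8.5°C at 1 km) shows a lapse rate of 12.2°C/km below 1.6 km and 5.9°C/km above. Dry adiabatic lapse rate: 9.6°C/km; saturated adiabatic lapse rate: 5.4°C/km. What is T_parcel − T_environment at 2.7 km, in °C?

Parcel:
  1000–1900 m, dry: Δz = 0.9 km ⇒ ΔT = -8.64°C; T = -0.14°C
  1900–2700 m, saturated: Δz = 0.8 km ⇒ ΔT = -4.32°C; T = -4.46°C
Environment:
  1000–1600 m, environment, lower layer: Δz = 0.6 km ⇒ ΔT = -7.32°C; T = 1.18°C
  1600–2700 m, environment, upper layer: Δz = 1.1 km ⇒ ΔT = -6.49°C; T = -5.31°C
T_parcel − T_env = -4.46 − (-5.31) = +0.85°C

+0.85°C (parcel warmer than environment)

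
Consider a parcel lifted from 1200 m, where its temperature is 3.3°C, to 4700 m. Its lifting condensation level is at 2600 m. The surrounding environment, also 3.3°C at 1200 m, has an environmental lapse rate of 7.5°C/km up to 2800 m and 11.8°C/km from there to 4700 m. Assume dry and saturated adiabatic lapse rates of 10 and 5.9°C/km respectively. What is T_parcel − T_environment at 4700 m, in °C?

+8.03°C (parcel warmer than environment)

Parcel:
  1200 → 2600 m (dry, 10°C/km): ΔT = -10 × 1.4 = -14°C → T = -10.7°C
  2600 → 4700 m (saturated, 5.9°C/km): ΔT = -5.9 × 2.1 = -12.39°C → T = -23.09°C
Environment:
  1200 → 2800 m (environment, lower layer, 7.5°C/km): ΔT = -7.5 × 1.6 = -12°C → T = -8.7°C
  2800 → 4700 m (environment, upper layer, 11.8°C/km): ΔT = -11.8 × 1.9 = -22.42°C → T = -31.12°C
T_parcel − T_env = -23.09 − (-31.12) = +8.03°C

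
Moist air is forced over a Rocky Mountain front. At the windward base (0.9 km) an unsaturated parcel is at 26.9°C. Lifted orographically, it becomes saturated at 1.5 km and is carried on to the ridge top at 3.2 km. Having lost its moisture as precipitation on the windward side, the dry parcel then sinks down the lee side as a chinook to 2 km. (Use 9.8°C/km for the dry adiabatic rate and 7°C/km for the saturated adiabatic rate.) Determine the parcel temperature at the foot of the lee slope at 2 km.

20.88°C

900–1500 m, dry: Δz = 0.6 km ⇒ ΔT = -5.88°C; T = 21.02°C
1500–3200 m, saturated: Δz = 1.7 km ⇒ ΔT = -11.9°C; T = 9.12°C
3200–2000 m, dry descent: Δz = 1.2 km ⇒ ΔT = +11.76°C; T = 20.88°C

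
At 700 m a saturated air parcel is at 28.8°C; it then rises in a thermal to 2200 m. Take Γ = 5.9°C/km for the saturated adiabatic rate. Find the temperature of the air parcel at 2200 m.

19.95°C

700 → 2200 m (saturated adiabatic, 5.9°C/km): ΔT = -5.9 × 1.5 = -8.85°C → T = 19.95°C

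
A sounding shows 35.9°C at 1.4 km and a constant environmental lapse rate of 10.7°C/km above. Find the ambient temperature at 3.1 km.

Environmental to 3100 m: -10.7 × 1.7 km = -18.19°C, so T = 17.71°C.

17.71°C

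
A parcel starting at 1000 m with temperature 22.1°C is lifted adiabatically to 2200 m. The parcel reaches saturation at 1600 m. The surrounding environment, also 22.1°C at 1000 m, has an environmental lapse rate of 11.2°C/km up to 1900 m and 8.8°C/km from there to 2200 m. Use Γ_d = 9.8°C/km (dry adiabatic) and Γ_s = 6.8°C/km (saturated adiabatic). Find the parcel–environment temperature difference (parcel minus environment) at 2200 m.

+2.76°C (parcel warmer than environment)

Parcel:
  Dry to 1600 m: -9.8 × 0.6 km = -5.88°C, so T = 16.22°C.
  Saturated to 2200 m: -6.8 × 0.6 km = -4.08°C, so T = 12.14°C.
Environment:
  Environment, lower layer to 1900 m: -11.2 × 0.9 km = -10.08°C, so T = 12.02°C.
  Environment, upper layer to 2200 m: -8.8 × 0.3 km = -2.64°C, so T = 9.38°C.
T_parcel − T_env = 12.14 − 9.38 = +2.76°C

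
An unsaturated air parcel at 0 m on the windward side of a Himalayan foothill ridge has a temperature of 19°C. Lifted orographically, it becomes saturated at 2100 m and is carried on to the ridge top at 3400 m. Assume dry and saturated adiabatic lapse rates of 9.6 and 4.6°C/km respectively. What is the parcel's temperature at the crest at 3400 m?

From 0 m to 2100 m (dry): cools by 9.6 × 2.1 = 20.16°C, giving -1.16°C.
From 2100 m to 3400 m (saturated): cools by 4.6 × 1.3 = 5.98°C, giving -7.14°C.

-7.14°C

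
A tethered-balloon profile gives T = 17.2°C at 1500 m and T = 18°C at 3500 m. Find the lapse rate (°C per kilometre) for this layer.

-0.4°C/km

Γ = −ΔT/Δz = (17.2 − 18) / (3500 − 1500) m
  = -0.8°C / 2 km = -0.4°C/km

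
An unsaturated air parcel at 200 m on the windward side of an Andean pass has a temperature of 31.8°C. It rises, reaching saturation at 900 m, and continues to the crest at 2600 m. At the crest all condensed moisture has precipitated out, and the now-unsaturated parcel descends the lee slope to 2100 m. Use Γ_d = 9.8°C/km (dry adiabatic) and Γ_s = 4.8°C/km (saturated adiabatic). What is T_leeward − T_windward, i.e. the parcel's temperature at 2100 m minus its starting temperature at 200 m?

-10.12°C

Dry to 900 m: -9.8 × 0.7 km = -6.86°C, so T = 24.94°C.
Saturated to 2600 m: -4.8 × 1.7 km = -8.16°C, so T = 16.78°C.
Dry descent to 2100 m: +9.8 × 0.5 km = +4.9°C, so T = 21.68°C.
Net change vs windward start: 21.68 − 31.8 = -10.12°C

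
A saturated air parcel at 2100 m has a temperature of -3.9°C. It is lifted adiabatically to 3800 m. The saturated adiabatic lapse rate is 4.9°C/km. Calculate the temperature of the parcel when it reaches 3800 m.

Saturated adiabatic to 3800 m: -4.9 × 1.7 km = -8.33°C, so T = -12.23°C.

-12.23°C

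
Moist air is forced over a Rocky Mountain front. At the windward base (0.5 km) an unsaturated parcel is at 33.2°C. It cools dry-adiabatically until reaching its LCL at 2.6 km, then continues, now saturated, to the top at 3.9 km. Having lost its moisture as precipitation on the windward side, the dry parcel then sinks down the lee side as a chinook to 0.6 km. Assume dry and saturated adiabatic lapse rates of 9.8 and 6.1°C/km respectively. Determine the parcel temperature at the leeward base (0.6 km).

From 500 m to 2600 m (dry): cools by 9.8 × 2.1 = 20.58°C, giving 12.62°C.
From 2600 m to 3900 m (saturated): cools by 6.1 × 1.3 = 7.93°C, giving 4.69°C.
From 3900 m to 600 m (dry descent): warms by 9.8 × 3.3 = 32.34°C, giving 37.03°C.

37.03°C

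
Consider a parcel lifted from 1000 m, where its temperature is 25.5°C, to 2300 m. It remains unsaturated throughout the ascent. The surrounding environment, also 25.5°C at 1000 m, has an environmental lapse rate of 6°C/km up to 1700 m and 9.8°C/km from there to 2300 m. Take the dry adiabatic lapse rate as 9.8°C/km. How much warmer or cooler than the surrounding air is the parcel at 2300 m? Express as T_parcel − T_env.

Parcel:
  From 1000 m to 2300 m (dry): cools by 9.8 × 1.3 = 12.74°C, giving 12.76°C.
Environment:
  From 1000 m to 1700 m (environment, lower layer): cools by 6 × 0.7 = 4.2°C, giving 21.3°C.
  From 1700 m to 2300 m (environment, upper layer): cools by 9.8 × 0.6 = 5.88°C, giving 15.42°C.
T_parcel − T_env = 12.76 − 15.42 = -2.66°C

-2.66°C (parcel cooler than environment)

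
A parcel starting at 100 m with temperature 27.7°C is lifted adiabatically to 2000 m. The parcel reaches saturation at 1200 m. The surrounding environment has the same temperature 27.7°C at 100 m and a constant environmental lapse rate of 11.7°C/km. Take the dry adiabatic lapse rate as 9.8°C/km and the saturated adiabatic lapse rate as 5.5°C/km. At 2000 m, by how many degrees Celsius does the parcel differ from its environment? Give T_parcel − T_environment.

Parcel:
  From 100 m to 1200 m (dry): cools by 9.8 × 1.1 = 10.78°C, giving 16.92°C.
  From 1200 m to 2000 m (saturated): cools by 5.5 × 0.8 = 4.4°C, giving 12.52°C.
Environment:
  From 100 m to 2000 m (environment): cools by 11.7 × 1.9 = 22.23°C, giving 5.47°C.
T_parcel − T_env = 12.52 − 5.47 = +7.05°C

+7.05°C (parcel warmer than environment)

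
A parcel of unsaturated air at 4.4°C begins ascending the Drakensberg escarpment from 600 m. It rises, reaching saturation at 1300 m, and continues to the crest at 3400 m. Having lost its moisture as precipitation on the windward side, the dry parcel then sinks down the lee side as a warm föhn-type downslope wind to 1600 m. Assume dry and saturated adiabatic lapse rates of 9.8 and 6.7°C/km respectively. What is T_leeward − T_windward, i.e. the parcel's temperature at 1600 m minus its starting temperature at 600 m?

-3.29°C

600 → 1300 m (dry, 9.8°C/km): ΔT = -9.8 × 0.7 = -6.86°C → T = -2.46°C
1300 → 3400 m (saturated, 6.7°C/km): ΔT = -6.7 × 2.1 = -14.07°C → T = -16.53°C
3400 → 1600 m (dry descent, 9.8°C/km): ΔT = +9.8 × 1.8 = +17.64°C → T = 1.11°C
Net change vs windward start: 1.11 − 4.4 = -3.29°C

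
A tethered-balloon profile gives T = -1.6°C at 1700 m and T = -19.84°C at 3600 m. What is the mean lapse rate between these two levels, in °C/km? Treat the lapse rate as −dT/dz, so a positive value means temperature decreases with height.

9.6°C/km

Γ = −ΔT/Δz = (-1.6 − (-19.84)) / (3600 − 1700) m
  = 18.24°C / 1.9 km = 9.6°C/km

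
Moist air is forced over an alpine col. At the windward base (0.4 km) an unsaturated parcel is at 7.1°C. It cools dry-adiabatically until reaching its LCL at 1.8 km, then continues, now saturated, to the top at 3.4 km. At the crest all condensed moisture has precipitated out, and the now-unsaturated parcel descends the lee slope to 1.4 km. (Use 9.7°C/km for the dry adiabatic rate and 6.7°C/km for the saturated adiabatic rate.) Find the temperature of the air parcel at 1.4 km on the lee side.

400–1800 m, dry: Δz = 1.4 km ⇒ ΔT = -13.58°C; T = -6.48°C
1800–3400 m, saturated: Δz = 1.6 km ⇒ ΔT = -10.72°C; T = -17.2°C
3400–1400 m, dry descent: Δz = 2 km ⇒ ΔT = +19.4°C; T = 2.2°C

2.2°C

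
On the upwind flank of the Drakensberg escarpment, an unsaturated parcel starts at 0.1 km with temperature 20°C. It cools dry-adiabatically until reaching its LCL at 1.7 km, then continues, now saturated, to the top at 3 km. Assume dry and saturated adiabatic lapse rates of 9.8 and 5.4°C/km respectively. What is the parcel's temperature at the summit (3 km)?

100 → 1700 m (dry, 9.8°C/km): ΔT = -9.8 × 1.6 = -15.68°C → T = 4.32°C
1700 → 3000 m (saturated, 5.4°C/km): ΔT = -5.4 × 1.3 = -7.02°C → T = -2.7°C

-2.7°C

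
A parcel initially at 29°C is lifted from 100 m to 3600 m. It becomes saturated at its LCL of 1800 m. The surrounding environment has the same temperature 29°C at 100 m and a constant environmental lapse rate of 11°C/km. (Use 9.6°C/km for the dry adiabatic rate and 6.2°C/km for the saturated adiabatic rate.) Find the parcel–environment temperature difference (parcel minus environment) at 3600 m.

+11.02°C (parcel warmer than environment)

Parcel:
  From 100 m to 1800 m (dry): cools by 9.6 × 1.7 = 16.32°C, giving 12.68°C.
  From 1800 m to 3600 m (saturated): cools by 6.2 × 1.8 = 11.16°C, giving 1.52°C.
Environment:
  From 100 m to 3600 m (environment): cools by 11 × 3.5 = 38.5°C, giving -9.5°C.
T_parcel − T_env = 1.52 − (-9.5) = +11.02°C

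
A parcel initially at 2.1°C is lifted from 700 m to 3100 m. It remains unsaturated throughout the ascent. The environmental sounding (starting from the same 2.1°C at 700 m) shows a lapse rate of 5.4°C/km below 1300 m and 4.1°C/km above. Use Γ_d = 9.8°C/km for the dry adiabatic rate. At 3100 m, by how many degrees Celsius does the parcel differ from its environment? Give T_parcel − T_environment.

Parcel:
  Dry to 3100 m: -9.8 × 2.4 km = -23.52°C, so T = -21.42°C.
Environment:
  Environment, lower layer to 1300 m: -5.4 × 0.6 km = -3.24°C, so T = -1.14°C.
  Environment, upper layer to 3100 m: -4.1 × 1.8 km = -7.38°C, so T = -8.52°C.
T_parcel − T_env = -21.42 − (-8.52) = -12.9°C

-12.9°C (parcel cooler than environment)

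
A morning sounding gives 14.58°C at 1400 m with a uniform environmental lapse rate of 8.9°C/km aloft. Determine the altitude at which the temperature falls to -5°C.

3600 m

Height above start = (14.58 − (-5)) / 8.9 = 2.2 km
Altitude = 1400 m + 2200 m = 3600 m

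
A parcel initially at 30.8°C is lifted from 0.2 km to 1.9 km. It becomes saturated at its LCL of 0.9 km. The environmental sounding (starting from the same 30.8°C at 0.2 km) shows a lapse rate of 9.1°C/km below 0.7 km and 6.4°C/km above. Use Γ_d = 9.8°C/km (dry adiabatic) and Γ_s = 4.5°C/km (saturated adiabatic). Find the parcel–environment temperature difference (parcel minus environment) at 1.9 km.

Parcel:
  Dry to 900 m: -9.8 × 0.7 km = -6.86°C, so T = 23.94°C.
  Saturated to 1900 m: -4.5 × 1 km = -4.5°C, so T = 19.44°C.
Environment:
  Environment, lower layer to 700 m: -9.1 × 0.5 km = -4.55°C, so T = 26.25°C.
  Environment, upper layer to 1900 m: -6.4 × 1.2 km = -7.68°C, so T = 18.57°C.
T_parcel − T_env = 19.44 − 18.57 = +0.87°C

+0.87°C (parcel warmer than environment)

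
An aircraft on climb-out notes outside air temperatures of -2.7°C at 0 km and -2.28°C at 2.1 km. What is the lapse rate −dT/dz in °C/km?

-0.2°C/km

Γ = −ΔT/Δz = (-2.7 − (-2.28)) / (2100 − 0) m
  = -0.42°C / 2.1 km = -0.2°C/km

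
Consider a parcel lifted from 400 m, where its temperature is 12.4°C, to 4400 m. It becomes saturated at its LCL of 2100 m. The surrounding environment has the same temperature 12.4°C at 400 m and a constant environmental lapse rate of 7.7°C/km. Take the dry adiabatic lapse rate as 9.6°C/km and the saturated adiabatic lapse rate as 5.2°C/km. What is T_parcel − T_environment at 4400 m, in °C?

Parcel:
  400–2100 m, dry: Δz = 1.7 km ⇒ ΔT = -16.32°C; T = -3.92°C
  2100–4400 m, saturated: Δz = 2.3 km ⇒ ΔT = -11.96°C; T = -15.88°C
Environment:
  400–4400 m, environment: Δz = 4 km ⇒ ΔT = -30.8°C; T = -18.4°C
T_parcel − T_env = -15.88 − (-18.4) = +2.52°C

+2.52°C (parcel warmer than environment)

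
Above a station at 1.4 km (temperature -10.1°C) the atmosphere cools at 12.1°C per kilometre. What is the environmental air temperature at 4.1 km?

1400–4100 m, environmental: Δz = 2.7 km ⇒ ΔT = -32.67°C; T = -42.77°C

-42.77°C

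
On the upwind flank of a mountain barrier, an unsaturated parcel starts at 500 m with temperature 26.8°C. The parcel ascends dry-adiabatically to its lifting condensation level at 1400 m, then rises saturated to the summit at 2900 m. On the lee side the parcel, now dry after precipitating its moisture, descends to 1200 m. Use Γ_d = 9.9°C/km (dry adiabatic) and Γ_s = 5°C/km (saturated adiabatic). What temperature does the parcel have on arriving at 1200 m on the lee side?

27.22°C

500–1400 m, dry: Δz = 0.9 km ⇒ ΔT = -8.91°C; T = 17.89°C
1400–2900 m, saturated: Δz = 1.5 km ⇒ ΔT = -7.5°C; T = 10.39°C
2900–1200 m, dry descent: Δz = 1.7 km ⇒ ΔT = +16.83°C; T = 27.22°C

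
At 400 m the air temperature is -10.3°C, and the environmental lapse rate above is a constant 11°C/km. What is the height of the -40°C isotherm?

3100 m

Height above start = (-10.3 − (-40)) / 11 = 2.7 km
Altitude = 400 m + 2700 m = 3100 m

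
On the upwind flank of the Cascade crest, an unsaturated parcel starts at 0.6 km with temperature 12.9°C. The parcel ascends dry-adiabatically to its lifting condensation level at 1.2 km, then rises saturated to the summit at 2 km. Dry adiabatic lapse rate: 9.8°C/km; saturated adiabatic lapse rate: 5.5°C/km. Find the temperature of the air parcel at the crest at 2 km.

2.62°C

Dry to 1200 m: -9.8 × 0.6 km = -5.88°C, so T = 7.02°C.
Saturated to 2000 m: -5.5 × 0.8 km = -4.4°C, so T = 2.62°C.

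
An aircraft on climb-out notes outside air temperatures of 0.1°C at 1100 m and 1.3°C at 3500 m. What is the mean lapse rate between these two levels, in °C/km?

Γ = −ΔT/Δz = (0.1 − 1.3) / (3500 − 1100) m
  = -1.2°C / 2.4 km = -0.5°C/km

-0.5°C/km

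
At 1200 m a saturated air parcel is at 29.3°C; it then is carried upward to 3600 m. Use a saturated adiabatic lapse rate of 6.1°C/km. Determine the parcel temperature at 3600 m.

1200–3600 m, saturated adiabatic: Δz = 2.4 km ⇒ ΔT = -14.64°C; T = 14.66°C

14.66°C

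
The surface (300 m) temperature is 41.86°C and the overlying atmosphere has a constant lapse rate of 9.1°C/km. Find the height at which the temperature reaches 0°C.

Height above start = (41.86 − 0) / 9.1 = 4.6 km
Altitude = 300 m + 4600 m = 4900 m

4900 m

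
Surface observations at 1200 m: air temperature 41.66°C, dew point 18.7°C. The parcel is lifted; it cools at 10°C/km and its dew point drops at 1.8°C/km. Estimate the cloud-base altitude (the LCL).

T and T_d converge at 10 − 1.8 = 8.2°C per km
Height above start = (41.66 − 18.7) / 8.2 = 2.8 km
LCL altitude = 1200 m + 2800 m = 4000 m

4000 m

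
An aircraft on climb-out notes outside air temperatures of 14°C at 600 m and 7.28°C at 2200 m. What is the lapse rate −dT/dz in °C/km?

Γ = −ΔT/Δz = (14 − 7.28) / (2200 − 600) m
  = 6.72°C / 1.6 km = 4.2°C/km

4.2°C/km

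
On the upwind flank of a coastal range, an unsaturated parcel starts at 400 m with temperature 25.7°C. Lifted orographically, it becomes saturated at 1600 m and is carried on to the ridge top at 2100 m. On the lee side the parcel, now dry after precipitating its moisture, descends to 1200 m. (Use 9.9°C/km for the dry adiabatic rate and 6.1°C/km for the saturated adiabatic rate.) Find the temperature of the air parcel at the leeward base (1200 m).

19.68°C

400 → 1600 m (dry, 9.9°C/km): ΔT = -9.9 × 1.2 = -11.88°C → T = 13.82°C
1600 → 2100 m (saturated, 6.1°C/km): ΔT = -6.1 × 0.5 = -3.05°C → T = 10.77°C
2100 → 1200 m (dry descent, 9.9°C/km): ΔT = +9.9 × 0.9 = +8.91°C → T = 19.68°C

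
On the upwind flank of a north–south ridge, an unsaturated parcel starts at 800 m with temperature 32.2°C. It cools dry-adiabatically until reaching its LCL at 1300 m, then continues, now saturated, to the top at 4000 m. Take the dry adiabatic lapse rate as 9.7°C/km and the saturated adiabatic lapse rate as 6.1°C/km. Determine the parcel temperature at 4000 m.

800–1300 m, dry: Δz = 0.5 km ⇒ ΔT = -4.85°C; T = 27.35°C
1300–4000 m, saturated: Δz = 2.7 km ⇒ ΔT = -16.47°C; T = 10.88°C

10.88°C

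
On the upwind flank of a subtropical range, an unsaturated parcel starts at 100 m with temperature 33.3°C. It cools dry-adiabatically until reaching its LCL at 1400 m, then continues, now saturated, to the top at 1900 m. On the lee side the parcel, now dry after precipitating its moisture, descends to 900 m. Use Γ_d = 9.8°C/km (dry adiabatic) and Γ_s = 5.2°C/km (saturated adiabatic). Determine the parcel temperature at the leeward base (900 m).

From 100 m to 1400 m (dry): cools by 9.8 × 1.3 = 12.74°C, giving 20.56°C.
From 1400 m to 1900 m (saturated): cools by 5.2 × 0.5 = 2.6°C, giving 17.96°C.
From 1900 m to 900 m (dry descent): warms by 9.8 × 1 = 9.8°C, giving 27.76°C.

27.76°C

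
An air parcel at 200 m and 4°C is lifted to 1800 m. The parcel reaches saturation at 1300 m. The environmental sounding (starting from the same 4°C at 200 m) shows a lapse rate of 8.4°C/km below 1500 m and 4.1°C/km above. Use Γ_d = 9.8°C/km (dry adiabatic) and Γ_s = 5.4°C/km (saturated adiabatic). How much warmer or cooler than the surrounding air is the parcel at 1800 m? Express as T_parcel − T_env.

-1.33°C (parcel cooler than environment)

Parcel:
  From 200 m to 1300 m (dry): cools by 9.8 × 1.1 = 10.78°C, giving -6.78°C.
  From 1300 m to 1800 m (saturated): cools by 5.4 × 0.5 = 2.7°C, giving -9.48°C.
Environment:
  From 200 m to 1500 m (environment, lower layer): cools by 8.4 × 1.3 = 10.92°C, giving -6.92°C.
  From 1500 m to 1800 m (environment, upper layer): cools by 4.1 × 0.3 = 1.23°C, giving -8.15°C.
T_parcel − T_env = -9.48 − (-8.15) = -1.33°C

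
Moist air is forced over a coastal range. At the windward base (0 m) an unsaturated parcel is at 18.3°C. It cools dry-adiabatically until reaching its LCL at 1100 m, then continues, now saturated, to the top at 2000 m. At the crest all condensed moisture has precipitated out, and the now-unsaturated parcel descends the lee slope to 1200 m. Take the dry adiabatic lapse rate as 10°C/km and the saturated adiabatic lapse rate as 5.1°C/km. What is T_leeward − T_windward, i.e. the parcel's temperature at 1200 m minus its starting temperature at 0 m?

From 0 m to 1100 m (dry): cools by 10 × 1.1 = 11°C, giving 7.3°C.
From 1100 m to 2000 m (saturated): cools by 5.1 × 0.9 = 4.59°C, giving 2.71°C.
From 2000 m to 1200 m (dry descent): warms by 10 × 0.8 = 8°C, giving 10.71°C.
Net change vs windward start: 10.71 − 18.3 = -7.59°C

-7.59°C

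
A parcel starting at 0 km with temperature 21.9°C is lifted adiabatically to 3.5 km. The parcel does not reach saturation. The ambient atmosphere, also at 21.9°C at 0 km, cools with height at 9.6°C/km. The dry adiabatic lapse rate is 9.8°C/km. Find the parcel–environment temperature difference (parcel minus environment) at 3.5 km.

-0.7°C (parcel cooler than environment)

Parcel:
  0 → 3500 m (dry, 9.8°C/km): ΔT = -9.8 × 3.5 = -34.3°C → T = -12.4°C
Environment:
  0 → 3500 m (environment, 9.6°C/km): ΔT = -9.6 × 3.5 = -33.6°C → T = -11.7°C
T_parcel − T_env = -12.4 − (-11.7) = -0.7°C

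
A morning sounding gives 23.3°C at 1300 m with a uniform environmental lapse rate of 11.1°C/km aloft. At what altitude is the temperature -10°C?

Height above start = (23.3 − (-10)) / 11.1 = 3 km
Altitude = 1300 m + 3000 m = 4300 m

4300 m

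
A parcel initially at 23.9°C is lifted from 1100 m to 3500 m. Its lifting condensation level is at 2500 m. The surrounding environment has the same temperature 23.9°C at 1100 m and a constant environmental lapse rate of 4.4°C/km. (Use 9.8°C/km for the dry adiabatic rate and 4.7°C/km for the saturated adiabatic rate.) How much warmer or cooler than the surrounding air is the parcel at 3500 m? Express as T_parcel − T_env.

Parcel:
  Dry to 2500 m: -9.8 × 1.4 km = -13.72°C, so T = 10.18°C.
  Saturated to 3500 m: -4.7 × 1 km = -4.7°C, so T = 5.48°C.
Environment:
  Environment to 3500 m: -4.4 × 2.4 km = -10.56°C, so T = 13.34°C.
T_parcel − T_env = 5.48 − 13.34 = -7.86°C

-7.86°C (parcel cooler than environment)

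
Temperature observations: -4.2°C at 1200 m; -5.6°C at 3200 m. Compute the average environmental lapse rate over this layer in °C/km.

Γ = −ΔT/Δz = (-4.2 − (-5.6)) / (3200 − 1200) m
  = 1.4°C / 2 km = 0.7°C/km

0.7°C/km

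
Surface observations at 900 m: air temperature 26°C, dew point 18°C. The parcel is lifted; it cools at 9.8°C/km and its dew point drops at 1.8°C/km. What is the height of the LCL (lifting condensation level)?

T and T_d converge at 9.8 − 1.8 = 8°C per km
Height above start = (26 − 18) / 8 = 1 km
LCL altitude = 900 m + 1000 m = 1900 m

1900 m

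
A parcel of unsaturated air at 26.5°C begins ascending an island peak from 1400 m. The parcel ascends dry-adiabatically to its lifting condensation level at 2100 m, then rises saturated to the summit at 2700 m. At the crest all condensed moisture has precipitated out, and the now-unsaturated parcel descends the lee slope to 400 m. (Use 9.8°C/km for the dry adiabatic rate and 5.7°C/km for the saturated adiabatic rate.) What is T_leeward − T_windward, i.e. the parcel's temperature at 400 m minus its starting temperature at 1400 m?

+12.26°C

1400–2100 m, dry: Δz = 0.7 km ⇒ ΔT = -6.86°C; T = 19.64°C
2100–2700 m, saturated: Δz = 0.6 km ⇒ ΔT = -3.42°C; T = 16.22°C
2700–400 m, dry descent: Δz = 2.3 km ⇒ ΔT = +22.54°C; T = 38.76°C
Net change vs windward start: 38.76 − 26.5 = +12.26°C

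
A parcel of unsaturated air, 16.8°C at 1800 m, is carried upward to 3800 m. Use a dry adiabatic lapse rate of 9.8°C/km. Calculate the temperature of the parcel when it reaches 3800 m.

-2.8°C

1800 → 3800 m (dry adiabatic, 9.8°C/km): ΔT = -9.8 × 2 = -19.6°C → T = -2.8°C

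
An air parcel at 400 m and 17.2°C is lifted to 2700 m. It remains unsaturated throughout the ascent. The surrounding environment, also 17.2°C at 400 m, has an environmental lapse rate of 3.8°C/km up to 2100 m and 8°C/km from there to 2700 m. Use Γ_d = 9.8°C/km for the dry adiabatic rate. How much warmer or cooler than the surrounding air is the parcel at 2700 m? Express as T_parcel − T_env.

Parcel:
  400 → 2700 m (dry, 9.8°C/km): ΔT = -9.8 × 2.3 = -22.54°C → T = -5.34°C
Environment:
  400 → 2100 m (environment, lower layer, 3.8°C/km): ΔT = -3.8 × 1.7 = -6.46°C → T = 10.74°C
  2100 → 2700 m (environment, upper layer, 8°C/km): ΔT = -8 × 0.6 = -4.8°C → T = 5.94°C
T_parcel − T_env = -5.34 − 5.94 = -11.28°C

-11.28°C (parcel cooler than environment)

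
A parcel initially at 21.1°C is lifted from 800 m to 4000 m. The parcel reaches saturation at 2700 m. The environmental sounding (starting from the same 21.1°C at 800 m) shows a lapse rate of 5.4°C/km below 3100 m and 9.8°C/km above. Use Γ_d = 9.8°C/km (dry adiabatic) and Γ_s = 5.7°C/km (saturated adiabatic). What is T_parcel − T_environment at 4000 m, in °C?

Parcel:
  From 800 m to 2700 m (dry): cools by 9.8 × 1.9 = 18.62°C, giving 2.48°C.
  From 2700 m to 4000 m (saturated): cools by 5.7 × 1.3 = 7.41°C, giving -4.93°C.
Environment:
  From 800 m to 3100 m (environment, lower layer): cools by 5.4 × 2.3 = 12.42°C, giving 8.68°C.
  From 3100 m to 4000 m (environment, upper layer): cools by 9.8 × 0.9 = 8.82°C, giving -0.14°C.
T_parcel − T_env = -4.93 − (-0.14) = -4.79°C

-4.79°C (parcel cooler than environment)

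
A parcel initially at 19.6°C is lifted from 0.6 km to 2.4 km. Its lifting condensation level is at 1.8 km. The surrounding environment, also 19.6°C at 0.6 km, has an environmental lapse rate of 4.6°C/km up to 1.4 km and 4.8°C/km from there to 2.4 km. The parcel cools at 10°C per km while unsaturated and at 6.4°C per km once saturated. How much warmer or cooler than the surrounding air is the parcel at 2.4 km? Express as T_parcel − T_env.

-7.36°C (parcel cooler than environment)

Parcel:
  From 600 m to 1800 m (dry): cools by 10 × 1.2 = 12°C, giving 7.6°C.
  From 1800 m to 2400 m (saturated): cools by 6.4 × 0.6 = 3.84°C, giving 3.76°C.
Environment:
  From 600 m to 1400 m (environment, lower layer): cools by 4.6 × 0.8 = 3.68°C, giving 15.92°C.
  From 1400 m to 2400 m (environment, upper layer): cools by 4.8 × 1 = 4.8°C, giving 11.12°C.
T_parcel − T_env = 3.76 − 11.12 = -7.36°C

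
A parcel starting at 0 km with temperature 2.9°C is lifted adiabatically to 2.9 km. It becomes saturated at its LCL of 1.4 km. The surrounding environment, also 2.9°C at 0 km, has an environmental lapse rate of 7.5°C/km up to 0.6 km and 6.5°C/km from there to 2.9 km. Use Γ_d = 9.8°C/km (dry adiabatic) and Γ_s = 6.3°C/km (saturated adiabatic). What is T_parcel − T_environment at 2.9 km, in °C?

-3.72°C (parcel cooler than environment)

Parcel:
  From 0 m to 1400 m (dry): cools by 9.8 × 1.4 = 13.72°C, giving -10.82°C.
  From 1400 m to 2900 m (saturated): cools by 6.3 × 1.5 = 9.45°C, giving -20.27°C.
Environment:
  From 0 m to 600 m (environment, lower layer): cools by 7.5 × 0.6 = 4.5°C, giving -1.6°C.
  From 600 m to 2900 m (environment, upper layer): cools by 6.5 × 2.3 = 14.95°C, giving -16.55°C.
T_parcel − T_env = -20.27 − (-16.55) = -3.72°C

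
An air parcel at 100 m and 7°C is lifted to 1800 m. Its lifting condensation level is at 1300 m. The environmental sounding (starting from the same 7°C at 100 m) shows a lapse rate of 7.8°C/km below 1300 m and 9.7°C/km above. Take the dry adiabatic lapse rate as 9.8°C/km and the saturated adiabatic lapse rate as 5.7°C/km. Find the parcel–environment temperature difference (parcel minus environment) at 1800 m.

-0.4°C (parcel cooler than environment)

Parcel:
  From 100 m to 1300 m (dry): cools by 9.8 × 1.2 = 11.76°C, giving -4.76°C.
  From 1300 m to 1800 m (saturated): cools by 5.7 × 0.5 = 2.85°C, giving -7.61°C.
Environment:
  From 100 m to 1300 m (environment, lower layer): cools by 7.8 × 1.2 = 9.36°C, giving -2.36°C.
  From 1300 m to 1800 m (environment, upper layer): cools by 9.7 × 0.5 = 4.85°C, giving -7.21°C.
T_parcel − T_env = -7.61 − (-7.21) = -0.4°C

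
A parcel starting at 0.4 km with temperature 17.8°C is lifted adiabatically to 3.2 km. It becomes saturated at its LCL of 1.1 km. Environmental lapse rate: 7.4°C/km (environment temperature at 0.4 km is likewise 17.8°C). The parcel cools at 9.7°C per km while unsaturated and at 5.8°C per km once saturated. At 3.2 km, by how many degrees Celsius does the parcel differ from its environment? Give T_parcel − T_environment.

+1.75°C (parcel warmer than environment)

Parcel:
  400–1100 m, dry: Δz = 0.7 km ⇒ ΔT = -6.79°C; T = 11.01°C
  1100–3200 m, saturated: Δz = 2.1 km ⇒ ΔT = -12.18°C; T = -1.17°C
Environment:
  400–3200 m, environment: Δz = 2.8 km ⇒ ΔT = -20.72°C; T = -2.92°C
T_parcel − T_env = -1.17 − (-2.92) = +1.75°C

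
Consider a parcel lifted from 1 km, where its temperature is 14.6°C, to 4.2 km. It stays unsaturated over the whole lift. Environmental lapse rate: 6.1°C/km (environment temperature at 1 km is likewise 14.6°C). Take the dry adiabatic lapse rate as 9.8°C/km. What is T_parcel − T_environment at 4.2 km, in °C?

-11.84°C (parcel cooler than environment)

Parcel:
  From 1000 m to 4200 m (dry): cools by 9.8 × 3.2 = 31.36°C, giving -16.76°C.
Environment:
  From 1000 m to 4200 m (environment): cools by 6.1 × 3.2 = 19.52°C, giving -4.92°C.
T_parcel − T_env = -16.76 − (-4.92) = -11.84°C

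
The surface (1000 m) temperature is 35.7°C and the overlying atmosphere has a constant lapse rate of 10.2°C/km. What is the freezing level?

Height above start = (35.7 − 0) / 10.2 = 3.5 km
Altitude = 1000 m + 3500 m = 4500 m

4500 m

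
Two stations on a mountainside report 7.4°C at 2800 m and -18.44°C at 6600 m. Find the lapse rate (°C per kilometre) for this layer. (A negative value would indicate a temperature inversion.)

6.8°C/km

Γ = −ΔT/Δz = (7.4 − (-18.44)) / (6600 − 2800) m
  = 25.84°C / 3.8 km = 6.8°C/km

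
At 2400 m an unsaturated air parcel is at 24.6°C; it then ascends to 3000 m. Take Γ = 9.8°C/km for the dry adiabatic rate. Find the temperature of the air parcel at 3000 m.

From 2400 m to 3000 m (dry adiabatic): cools by 9.8 × 0.6 = 5.88°C, giving 18.72°C.

18.72°C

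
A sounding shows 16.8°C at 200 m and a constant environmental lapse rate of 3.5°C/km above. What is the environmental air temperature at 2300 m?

9.45°C

Environmental to 2300 m: -3.5 × 2.1 km = -7.35°C, so T = 9.45°C.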